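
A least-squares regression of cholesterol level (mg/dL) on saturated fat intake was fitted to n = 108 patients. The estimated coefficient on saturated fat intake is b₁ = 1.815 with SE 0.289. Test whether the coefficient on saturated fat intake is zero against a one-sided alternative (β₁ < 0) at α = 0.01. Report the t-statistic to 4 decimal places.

H₀: β₁ = 0 vs H₁: β₁ < 0.
t = (b₁ − β₁⁰)/SE = 1.815 / 0.289 = 6.2803.
df = n − 2 = 108 − 2 = 106.
One-sided p ≈ 1.0000, which is ≥ 0.01, so fail to reject H₀.
The data do not give significant evidence that the true slope on saturated fat intake is negative.

t = 6.2803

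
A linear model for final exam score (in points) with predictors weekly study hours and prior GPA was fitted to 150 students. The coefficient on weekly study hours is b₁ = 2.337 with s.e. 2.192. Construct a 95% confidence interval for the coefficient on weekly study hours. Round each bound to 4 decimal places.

(-1.9949, 6.6689)

df = n − k − 1 = 150 − 2 − 1 = 147.
t* = t_{0.025, 147} = 1.976233.
Margin = t* × SE = 1.976233 × 2.192 = 4.331903.
CI: 2.337 ± 4.331903 → (-1.9949, 6.6689).
With 95% confidence, each one-unit increase in weekly study hours is associated with a change of between -1.9949 and 6.6689 points in final exam score, holding the other predictors fixed.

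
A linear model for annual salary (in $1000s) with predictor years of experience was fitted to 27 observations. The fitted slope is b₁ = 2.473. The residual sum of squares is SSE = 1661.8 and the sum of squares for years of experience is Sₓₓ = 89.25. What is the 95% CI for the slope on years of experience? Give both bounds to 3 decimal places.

MSE = SSE/(n − 2) = 1661.8/25 = 66.472.
SE(b₁) = √(MSE/Sₓₓ) = √(66.472/89.25) = 0.863009.
df = n − 2 = 25.
t* = t_{0.025, 25} = 2.059539.
Margin = t* × SE = 2.059539 × 0.863009 = 1.77740.
CI: 2.473 ± 1.77740 → (0.696, 4.250).
With 95% confidence, each one-unit increase in years of experience is associated with a change of between 0.696 and 4.250 $1000s in annual salary.

(0.696, 4.250)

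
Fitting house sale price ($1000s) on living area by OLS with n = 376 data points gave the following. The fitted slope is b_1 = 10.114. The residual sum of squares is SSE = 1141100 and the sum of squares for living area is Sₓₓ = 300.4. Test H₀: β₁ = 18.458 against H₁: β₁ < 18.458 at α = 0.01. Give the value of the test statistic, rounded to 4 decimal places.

t = -2.6182

MSE = SSE/(n − 2) = 1141100/374 = 3051.07.
SE(b_1) = √(MSE/Sₓₓ) = √(3051.07/300.4) = 3.18696.
t = (10.114 − 18.458) / 3.18696 = -2.6182.
df = n − 2 = 374.
One-sided p ≈ 0.0046, which is < 0.01, so reject H₀.
There is evidence that the true slope on living area is below 18.458 $1000s per unit.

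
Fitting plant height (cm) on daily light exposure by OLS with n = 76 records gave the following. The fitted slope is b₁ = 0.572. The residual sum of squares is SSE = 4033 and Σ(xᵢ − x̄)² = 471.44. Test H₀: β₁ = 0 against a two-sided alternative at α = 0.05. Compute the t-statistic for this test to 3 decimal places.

MSE = SSE/(n − 2) = 4033/74 = 54.5.
SE(b₁) = √(MSE/Sₓₓ) = √(54.5/471.44) = 0.340005.
t = 0.572 / 0.340005 = 1.682.
df = n − 2 = 74.
Two-sided p ≈ 0.0967, which is ≥ 0.05, so fail to reject H₀.
The data do not give significant evidence of an association between daily light exposure and plant height.

t = 1.682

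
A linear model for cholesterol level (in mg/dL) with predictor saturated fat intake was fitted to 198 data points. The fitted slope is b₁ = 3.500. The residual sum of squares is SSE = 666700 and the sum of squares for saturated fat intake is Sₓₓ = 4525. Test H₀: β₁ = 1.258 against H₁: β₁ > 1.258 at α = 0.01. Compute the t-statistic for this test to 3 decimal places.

t = 2.586

MSE = SSE/(n − 2) = 666700/196 = 3401.53.
SE(b₁) = √(MSE/Sₓₓ) = √(3401.53/4525) = 0.867018.
t = (3.500 − 1.258) / 0.867018 = 2.586.
df = n − 2 = 196.
One-sided p ≈ 0.0052, which is < 0.01, so reject H₀.
There is evidence that the true slope on saturated fat intake exceeds 1.258 mg/dL per unit.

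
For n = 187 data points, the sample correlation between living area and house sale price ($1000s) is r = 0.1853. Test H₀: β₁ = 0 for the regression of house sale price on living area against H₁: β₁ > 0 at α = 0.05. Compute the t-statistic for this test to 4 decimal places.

t = r·√(n − 2)/√(1 − r²) = 0.1853·√185/√0.965664 = 2.5648.
df = n − 2 = 185.
One-sided p ≈ 0.0056, which is < 0.05, so reject H₀.
There is evidence of a linear association between living area and house sale price.

t = 2.5648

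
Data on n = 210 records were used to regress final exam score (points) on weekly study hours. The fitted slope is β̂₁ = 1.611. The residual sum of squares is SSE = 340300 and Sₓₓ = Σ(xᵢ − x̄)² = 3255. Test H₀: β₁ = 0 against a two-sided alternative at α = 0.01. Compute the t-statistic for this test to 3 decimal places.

t = 2.272

MSE = SSE/(n − 2) = 340300/208 = 1636.06.
SE(β̂₁) = √(MSE/Sₓₓ) = √(1636.06/3255) = 0.708963.
t = 1.611 / 0.708963 = 2.272.
df = n − 2 = 208.
Two-sided p ≈ 0.0241, which is ≥ 0.01, so fail to reject H₀.
The data do not give significant evidence of an association between weekly study hours and final exam score.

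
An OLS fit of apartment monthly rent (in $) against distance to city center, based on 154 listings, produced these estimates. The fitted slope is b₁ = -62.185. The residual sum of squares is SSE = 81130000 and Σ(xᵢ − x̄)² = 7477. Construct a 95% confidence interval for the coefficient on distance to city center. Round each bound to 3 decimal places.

(-78.878, -45.492)

MSE = SSE/(n − 2) = 81130000/152 = 533750.
SE(b₁) = √(MSE/Sₓₓ) = √(533750/7477) = 8.449.
df = n − 2 = 152.
t* = t_{0.025, 152} = 1.975694.
Margin = t* × SE = 1.975694 × 8.449 = 16.69264.
CI: -62.185 ± 16.69264 → (-78.878, -45.492).
With 95% confidence, each one-unit increase in distance to city center is associated with a change of between -78.878 and -45.492 $ in apartment monthly rent.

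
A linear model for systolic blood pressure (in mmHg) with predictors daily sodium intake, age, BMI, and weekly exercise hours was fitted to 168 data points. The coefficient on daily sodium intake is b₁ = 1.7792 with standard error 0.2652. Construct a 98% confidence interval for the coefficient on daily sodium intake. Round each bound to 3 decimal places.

(1.156, 2.402)

df = n − k − 1 = 168 − 4 − 1 = 163.
t* = t_{0.01, 163} = 2.349442.
Margin = t* × SE = 2.349442 × 0.2652 = 0.62307.
CI: 1.7792 ± 0.62307 → (1.156, 2.402).
With 98% confidence, each one-unit increase in daily sodium intake is associated with a change of between 1.156 and 2.402 mmHg in systolic blood pressure, holding the other predictors fixed.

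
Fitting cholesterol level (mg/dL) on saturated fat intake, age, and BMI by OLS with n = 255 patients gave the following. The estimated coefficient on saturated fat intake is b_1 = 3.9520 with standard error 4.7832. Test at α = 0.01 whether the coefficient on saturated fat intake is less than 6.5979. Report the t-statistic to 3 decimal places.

t = -0.553

H₀: β₁ = 6.5979 vs H₁: β₁ < 6.5979.
t = (b_1 − β₁⁰)/SE = (3.9520 − 6.5979) / 4.7832 = -0.553.
df = n − k − 1 = 255 − 3 − 1 = 251.
One-sided p ≈ 0.2903, which is ≥ 0.01, so fail to reject H₀.
The data do not give significant evidence that the true slope on saturated fat intake is below 6.5979 mg/dL per unit, holding the other predictors fixed.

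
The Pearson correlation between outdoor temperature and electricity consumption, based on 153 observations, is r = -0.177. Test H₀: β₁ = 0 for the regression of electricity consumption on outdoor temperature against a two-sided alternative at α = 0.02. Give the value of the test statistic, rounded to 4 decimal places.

t = r·√(n − 2)/√(1 − r²) = -0.177·√151/√0.968671 = -2.2099.
df = n − 2 = 151.
Two-sided p ≈ 0.0286, which is ≥ 0.02, so fail to reject H₀.
The data do not give significant evidence of a linear association between outdoor temperature and electricity consumption.

t = -2.2099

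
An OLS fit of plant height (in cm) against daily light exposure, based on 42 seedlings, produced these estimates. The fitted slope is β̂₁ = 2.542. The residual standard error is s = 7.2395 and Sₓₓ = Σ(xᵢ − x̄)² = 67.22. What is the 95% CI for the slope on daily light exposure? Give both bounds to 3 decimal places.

(0.757, 4.327)

SE(β̂₁) = s/√Sₓₓ = 7.2395/√67.22 = 0.882997.
df = n − 2 = 40.
t* = t_{0.025, 40} = 2.021075.
Margin = t* × SE = 2.021075 × 0.882997 = 1.78460.
CI: 2.542 ± 1.78460 → (0.757, 4.327).
With 95% confidence, each one-unit increase in daily light exposure is associated with a change of between 0.757 and 4.327 cm in plant height.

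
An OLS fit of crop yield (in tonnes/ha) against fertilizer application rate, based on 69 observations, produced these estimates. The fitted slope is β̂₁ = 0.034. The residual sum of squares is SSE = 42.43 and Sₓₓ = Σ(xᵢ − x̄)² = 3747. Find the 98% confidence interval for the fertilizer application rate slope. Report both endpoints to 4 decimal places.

MSE = SSE/(n − 2) = 42.43/67 = 0.633284.
SE(β̂₁) = √(MSE/Sₓₓ) = √(0.633284/3747) = 0.0130004.
df = n − 2 = 67.
t* = t_{0.01, 67} = 2.383302.
Margin = t* × SE = 2.383302 × 0.0130004 = 0.030984.
CI: 0.034 ± 0.030984 → (0.0030, 0.0650).
With 98% confidence, each one-unit increase in fertilizer application rate is associated with a change of between 0.0030 and 0.0650 tonnes/ha in crop yield.

(0.0030, 0.0650)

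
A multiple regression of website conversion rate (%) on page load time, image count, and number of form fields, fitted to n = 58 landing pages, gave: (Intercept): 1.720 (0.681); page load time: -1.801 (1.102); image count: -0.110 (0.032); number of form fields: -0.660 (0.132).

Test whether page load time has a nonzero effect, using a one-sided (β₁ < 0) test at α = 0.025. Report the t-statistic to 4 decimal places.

t = -1.6343

Read off: b = -1.801, SE = 1.102 for page load time.
H₀: β₁ = 0 vs H₁: β₁ < 0.
t = -1.801 / 1.102 = -1.6343.
df = n − k − 1 = 58 − 3 − 1 = 54.
One-sided p ≈ 0.0540, which is ≥ 0.025, so fail to reject H₀.
The data do not give significant evidence that the true slope on page load time is negative, holding the other predictors fixed.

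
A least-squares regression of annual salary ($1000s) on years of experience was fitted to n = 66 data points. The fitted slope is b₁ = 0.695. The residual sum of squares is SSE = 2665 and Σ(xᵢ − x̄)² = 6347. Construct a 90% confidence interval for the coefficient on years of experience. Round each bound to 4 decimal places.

(0.5598, 0.8302)

MSE = SSE/(n − 2) = 2665/64 = 41.6406.
SE(b₁) = √(MSE/Sₓₓ) = √(41.6406/6347) = 0.080998.
df = n − 2 = 64.
t* = t_{0.05, 64} = 1.669013.
Margin = t* × SE = 1.669013 × 0.080998 = 0.135187.
CI: 0.695 ± 0.135187 → (0.5598, 0.8302).
With 90% confidence, each one-unit increase in years of experience is associated with a change of between 0.5598 and 0.8302 $1000s in annual salary.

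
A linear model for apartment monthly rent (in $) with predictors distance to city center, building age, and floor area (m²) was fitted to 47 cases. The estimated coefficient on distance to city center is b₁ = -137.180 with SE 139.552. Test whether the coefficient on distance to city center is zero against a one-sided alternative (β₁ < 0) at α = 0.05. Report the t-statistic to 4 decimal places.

H₀: β₁ = 0 vs H₁: β₁ < 0.
t = (b₁ − β₁⁰)/SE = -137.180 / 139.552 = -0.9830.
df = n − k − 1 = 47 − 3 − 1 = 43.
One-sided p ≈ 0.1656, which is ≥ 0.05, so fail to reject H₀.
The data do not give significant evidence that the true slope on distance to city center is negative, holding the other predictors fixed.

t = -0.9830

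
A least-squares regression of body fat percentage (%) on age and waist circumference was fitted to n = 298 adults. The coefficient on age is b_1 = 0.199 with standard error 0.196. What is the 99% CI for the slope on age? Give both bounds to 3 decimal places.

df = n − k − 1 = 298 − 2 − 1 = 295.
t* = t_{0.005, 295} = 2.592598.
Margin = t* × SE = 2.592598 × 0.196 = 0.50815.
CI: 0.199 ± 0.50815 → (-0.309, 0.707).
With 99% confidence, each one-unit increase in age is associated with a change of between -0.309 and 0.707 % in body fat percentage, holding the other predictors fixed.

(-0.309, 0.707)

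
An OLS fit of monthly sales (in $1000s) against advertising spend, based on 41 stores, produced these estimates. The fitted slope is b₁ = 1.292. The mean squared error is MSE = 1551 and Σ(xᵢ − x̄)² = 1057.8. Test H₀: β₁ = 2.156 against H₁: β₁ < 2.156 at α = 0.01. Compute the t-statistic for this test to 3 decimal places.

SE(b₁) = √(MSE/Sₓₓ) = √(1551/1057.8) = 1.21089.
t = (1.292 − 2.156) / 1.21089 = -0.714.
df = n − 2 = 39.
One-sided p ≈ 0.2399, which is ≥ 0.01, so fail to reject H₀.
The data do not give significant evidence that the true slope on advertising spend is below 2.156 $1000s per unit.

t = -0.714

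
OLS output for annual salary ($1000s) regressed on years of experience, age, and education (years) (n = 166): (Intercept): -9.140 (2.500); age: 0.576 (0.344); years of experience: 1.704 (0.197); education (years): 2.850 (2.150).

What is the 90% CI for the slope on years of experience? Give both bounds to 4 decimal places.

(1.3781, 2.0299)

Read off: b = 1.704, SE = 0.197 for years of experience.
df = n − k − 1 = 166 − 3 − 1 = 162.
t* = t_{0.05, 162} = 1.654314.
Margin = t* × SE = 1.654314 × 0.197 = 0.325900.
CI: 1.704 ± 0.325900 → (1.3781, 2.0299).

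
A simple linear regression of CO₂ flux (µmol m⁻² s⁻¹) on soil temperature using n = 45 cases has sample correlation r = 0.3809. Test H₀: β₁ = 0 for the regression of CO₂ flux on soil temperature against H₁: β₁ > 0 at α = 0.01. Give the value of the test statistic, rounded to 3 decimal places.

t = 2.701

t = r·√(n − 2)/√(1 − r²) = 0.3809·√43/√0.854915 = 2.701.
df = n − 2 = 43.
One-sided p ≈ 0.0049, which is < 0.01, so reject H₀.
There is evidence of a linear association between soil temperature and CO₂ flux.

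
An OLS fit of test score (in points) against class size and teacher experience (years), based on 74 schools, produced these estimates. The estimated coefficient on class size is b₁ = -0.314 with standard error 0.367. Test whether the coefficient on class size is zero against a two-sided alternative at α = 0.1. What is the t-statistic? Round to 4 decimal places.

H₀: β₁ = 0 vs H₁: β₁ ≠ 0.
t = (b₁ − β₁⁰)/SE = -0.314 / 0.367 = -0.8556.
df = n − k − 1 = 74 − 2 − 1 = 71.
Two-sided p ≈ 0.3951, which is ≥ 0.1, so fail to reject H₀.
The data do not give significant evidence of an association between class size and test score, after adjusting for the other predictors.

t = -0.8556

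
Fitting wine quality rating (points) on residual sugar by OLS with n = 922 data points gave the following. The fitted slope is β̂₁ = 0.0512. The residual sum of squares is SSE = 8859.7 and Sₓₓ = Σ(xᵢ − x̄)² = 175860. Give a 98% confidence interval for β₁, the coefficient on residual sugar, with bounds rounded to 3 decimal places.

MSE = SSE/(n − 2) = 8859.7/920 = 9.63011.
SE(β̂₁) = √(MSE/Sₓₓ) = √(9.63011/175860) = 0.00740001.
df = n − 2 = 920.
t* = t_{0.01, 920} = 2.330408.
Margin = t* × SE = 2.330408 × 0.00740001 = 0.01725.
CI: 0.0512 ± 0.01725 → (0.034, 0.068).
With 98% confidence, each one-unit increase in residual sugar is associated with a change of between 0.034 and 0.068 points in wine quality rating.

(0.034, 0.068)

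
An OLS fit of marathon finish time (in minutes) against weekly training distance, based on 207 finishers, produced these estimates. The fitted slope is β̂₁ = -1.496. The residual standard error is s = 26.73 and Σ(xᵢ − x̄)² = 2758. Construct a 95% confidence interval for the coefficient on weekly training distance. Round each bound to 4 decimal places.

(-2.4995, -0.4925)

SE(β̂₁) = s/√Sₓₓ = 26.73/√2758 = 0.508981.
df = n − 2 = 205.
t* = t_{0.025, 205} = 1.971603.
Margin = t* × SE = 1.971603 × 0.508981 = 1.003509.
CI: -1.496 ± 1.003509 → (-2.4995, -0.4925).
With 95% confidence, each one-unit increase in weekly training distance is associated with a change of between -2.4995 and -0.4925 minutes in marathon finish time.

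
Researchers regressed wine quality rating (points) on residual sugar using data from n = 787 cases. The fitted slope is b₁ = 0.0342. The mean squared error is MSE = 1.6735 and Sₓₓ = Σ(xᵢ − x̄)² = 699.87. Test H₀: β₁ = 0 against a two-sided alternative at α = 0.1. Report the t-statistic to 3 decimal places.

t = 0.699

SE(b₁) = √(MSE/Sₓₓ) = √(1.6735/699.87) = 0.0488995.
t = 0.0342 / 0.0488995 = 0.699.
df = n − 2 = 785.
Two-sided p ≈ 0.4845, which is ≥ 0.1, so fail to reject H₀.
The data do not give significant evidence of an association between residual sugar and wine quality rating.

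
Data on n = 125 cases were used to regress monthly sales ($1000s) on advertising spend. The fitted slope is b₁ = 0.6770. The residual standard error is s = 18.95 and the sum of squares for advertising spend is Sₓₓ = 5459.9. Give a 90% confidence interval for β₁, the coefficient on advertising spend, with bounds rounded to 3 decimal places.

SE(b₁) = s/√Sₓₓ = 18.95/√5459.9 = 0.256458.
df = n − 2 = 123.
t* = t_{0.05, 123} = 1.657336.
Margin = t* × SE = 1.657336 × 0.256458 = 0.42504.
CI: 0.6770 ± 0.42504 → (0.252, 1.102).
With 90% confidence, each one-unit increase in advertising spend is associated with a change of between 0.252 and 1.102 $1000s in monthly sales.

(0.252, 1.102)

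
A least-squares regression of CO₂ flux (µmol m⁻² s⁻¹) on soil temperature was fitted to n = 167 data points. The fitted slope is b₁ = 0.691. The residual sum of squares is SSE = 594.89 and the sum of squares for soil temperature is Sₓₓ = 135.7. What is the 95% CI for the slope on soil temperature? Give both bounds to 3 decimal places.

MSE = SSE/(n − 2) = 594.89/165 = 3.60539.
SE(b₁) = √(MSE/Sₓₓ) = √(3.60539/135.7) = 0.163.
df = n − 2 = 165.
t* = t_{0.025, 165} = 1.974446.
Margin = t* × SE = 1.974446 × 0.163 = 0.32183.
CI: 0.691 ± 0.32183 → (0.369, 1.013).
With 95% confidence, each one-unit increase in soil temperature is associated with a change of between 0.369 and 1.013 µmol m⁻² s⁻¹ in CO₂ flux.

(0.369, 1.013)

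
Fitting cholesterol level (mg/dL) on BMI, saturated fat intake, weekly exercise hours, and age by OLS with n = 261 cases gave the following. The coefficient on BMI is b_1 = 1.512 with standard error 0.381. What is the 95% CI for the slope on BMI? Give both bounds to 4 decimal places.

df = n − k − 1 = 261 − 4 − 1 = 256.
t* = t_{0.025, 256} = 1.969274.
Margin = t* × SE = 1.969274 × 0.381 = 0.750293.
CI: 1.512 ± 0.750293 → (0.7617, 2.2623).
With 95% confidence, each one-unit increase in BMI is associated with a change of between 0.7617 and 2.2623 mg/dL in cholesterol level, holding the other predictors fixed.

(0.7617, 2.2623)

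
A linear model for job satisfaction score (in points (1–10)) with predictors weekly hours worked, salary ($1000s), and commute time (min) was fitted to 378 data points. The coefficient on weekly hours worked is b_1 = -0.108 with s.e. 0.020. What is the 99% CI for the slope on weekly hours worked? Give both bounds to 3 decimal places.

(-0.160, -0.056)

df = n − k − 1 = 378 − 3 − 1 = 374.
t* = t_{0.005, 374} = 2.589039.
Margin = t* × SE = 2.589039 × 0.020 = 0.05178.
CI: -0.108 ± 0.05178 → (-0.160, -0.056).
With 99% confidence, each one-unit increase in weekly hours worked is associated with a change of between -0.160 and -0.056 points (1–10) in job satisfaction score, holding the other predictors fixed.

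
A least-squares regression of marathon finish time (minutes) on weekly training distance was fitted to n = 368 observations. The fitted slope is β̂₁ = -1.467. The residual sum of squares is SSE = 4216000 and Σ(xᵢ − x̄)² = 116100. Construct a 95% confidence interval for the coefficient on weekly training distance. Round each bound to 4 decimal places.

(-2.0864, -0.8476)

MSE = SSE/(n − 2) = 4216000/366 = 11519.1.
SE(β̂₁) = √(MSE/Sₓₓ) = √(11519.1/116100) = 0.314988.
df = n − 2 = 366.
t* = t_{0.025, 366} = 1.966467.
Margin = t* × SE = 1.966467 × 0.314988 = 0.619413.
CI: -1.467 ± 0.619413 → (-2.0864, -0.8476).
With 95% confidence, each one-unit increase in weekly training distance is associated with a change of between -2.0864 and -0.8476 minutes in marathon finish time.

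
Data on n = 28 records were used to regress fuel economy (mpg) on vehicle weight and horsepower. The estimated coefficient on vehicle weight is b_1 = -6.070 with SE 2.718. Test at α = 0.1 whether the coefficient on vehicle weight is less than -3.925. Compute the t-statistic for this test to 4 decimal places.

H₀: β₁ = -3.925 vs H₁: β₁ < -3.925.
t = (b_1 − β₁⁰)/SE = (-6.070 − (-3.925)) / 2.718 = -0.7892.
df = n − k − 1 = 28 − 2 − 1 = 25.
One-sided p ≈ 0.2187, which is ≥ 0.1, so fail to reject H₀.
The data do not give significant evidence that the true slope on vehicle weight is below -3.925 mpg per unit, holding the other predictors fixed.

t = -0.7892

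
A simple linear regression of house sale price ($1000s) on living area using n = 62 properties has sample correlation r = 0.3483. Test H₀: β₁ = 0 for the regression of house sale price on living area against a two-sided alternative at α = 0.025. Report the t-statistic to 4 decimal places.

t = r·√(n − 2)/√(1 − r²) = 0.3483·√60/√0.878687 = 2.8781.
df = n − 2 = 60.
Two-sided p ≈ 0.0055, which is < 0.025, so reject H₀.
There is evidence of a linear association between living area and house sale price.

t = 2.8781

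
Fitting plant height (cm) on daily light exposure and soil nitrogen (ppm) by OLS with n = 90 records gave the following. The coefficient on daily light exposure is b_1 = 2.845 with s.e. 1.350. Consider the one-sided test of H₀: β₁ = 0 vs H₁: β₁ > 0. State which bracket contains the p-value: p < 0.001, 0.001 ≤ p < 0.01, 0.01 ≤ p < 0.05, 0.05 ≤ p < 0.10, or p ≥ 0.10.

t = 2.845 / 1.350 = 2.107.
df = n − k − 1 = 90 − 2 − 1 = 87.
One-sided p = P(T_{87} > t) ≈ 0.0190.
So 0.01 ≤ p < 0.05.

0.01 ≤ p < 0.05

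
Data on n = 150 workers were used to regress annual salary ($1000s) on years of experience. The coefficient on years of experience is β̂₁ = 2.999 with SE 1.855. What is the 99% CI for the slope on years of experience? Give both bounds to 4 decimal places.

(-1.8415, 7.8395)

df = n − 2 = 150 − 2 = 148.
t* = t_{0.005, 148} = 2.609456.
Margin = t* × SE = 2.609456 × 1.855 = 4.840541.
CI: 2.999 ± 4.840541 → (-1.8415, 7.8395).
With 99% confidence, each one-unit increase in years of experience is associated with a change of between -1.8415 and 7.8395 $1000s in annual salary.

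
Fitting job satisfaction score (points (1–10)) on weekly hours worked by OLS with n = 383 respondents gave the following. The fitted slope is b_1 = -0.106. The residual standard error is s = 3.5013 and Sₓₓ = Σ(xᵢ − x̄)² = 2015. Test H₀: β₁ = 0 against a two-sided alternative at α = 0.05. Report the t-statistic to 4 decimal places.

t = -1.3590

SE(b_1) = s/√Sₓₓ = 3.5013/√2015 = 0.0779995.
t = -0.106 / 0.0779995 = -1.3590.
df = n − 2 = 381.
Two-sided p ≈ 0.1750, which is ≥ 0.05, so fail to reject H₀.
The data do not give significant evidence of an association between weekly hours worked and job satisfaction score.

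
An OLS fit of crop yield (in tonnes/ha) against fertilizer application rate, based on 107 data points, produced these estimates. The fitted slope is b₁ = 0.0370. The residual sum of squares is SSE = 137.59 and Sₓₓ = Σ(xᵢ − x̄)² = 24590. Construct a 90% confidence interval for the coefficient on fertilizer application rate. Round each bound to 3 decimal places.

MSE = SSE/(n − 2) = 137.59/105 = 1.31038.
SE(b₁) = √(MSE/Sₓₓ) = √(1.31038/24590) = 0.00729994.
df = n − 2 = 105.
t* = t_{0.05, 105} = 1.659495.
Margin = t* × SE = 1.659495 × 0.00729994 = 0.01211.
CI: 0.0370 ± 0.01211 → (0.025, 0.049).
With 90% confidence, each one-unit increase in fertilizer application rate is associated with a change of between 0.025 and 0.049 tonnes/ha in crop yield.

(0.025, 0.049)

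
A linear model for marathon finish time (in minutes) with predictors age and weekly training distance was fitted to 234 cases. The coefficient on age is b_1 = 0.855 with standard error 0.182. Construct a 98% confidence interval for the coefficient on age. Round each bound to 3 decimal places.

(0.429, 1.281)

df = n − k − 1 = 234 − 2 − 1 = 231.
t* = t_{0.01, 231} = 2.342599.
Margin = t* × SE = 2.342599 × 0.182 = 0.42635.
CI: 0.855 ± 0.42635 → (0.429, 1.281).
With 98% confidence, each one-unit increase in age is associated with a change of between 0.429 and 1.281 minutes in marathon finish time, holding the other predictors fixed.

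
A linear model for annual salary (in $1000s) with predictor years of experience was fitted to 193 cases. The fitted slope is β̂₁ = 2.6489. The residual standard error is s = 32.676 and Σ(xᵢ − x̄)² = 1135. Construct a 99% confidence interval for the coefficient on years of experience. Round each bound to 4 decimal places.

(0.1254, 5.1724)

SE(β̂₁) = s/√Sₓₓ = 32.676/√1135 = 0.969909.
df = n − 2 = 191.
t* = t_{0.005, 191} = 2.601814.
Margin = t* × SE = 2.601814 × 0.969909 = 2.523523.
CI: 2.6489 ± 2.523523 → (0.1254, 5.1724).
With 99% confidence, each one-unit increase in years of experience is associated with a change of between 0.1254 and 5.1724 $1000s in annual salary.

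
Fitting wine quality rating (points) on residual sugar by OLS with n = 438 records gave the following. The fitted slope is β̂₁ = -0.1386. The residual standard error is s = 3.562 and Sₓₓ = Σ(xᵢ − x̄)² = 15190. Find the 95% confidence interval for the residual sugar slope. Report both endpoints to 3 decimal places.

SE(β̂₁) = s/√Sₓₓ = 3.562/√15190 = 0.0289011.
df = n − 2 = 436.
t* = t_{0.025, 436} = 1.96542.
Margin = t* × SE = 1.96542 × 0.0289011 = 0.05680.
CI: -0.1386 ± 0.05680 → (-0.195, -0.082).
With 95% confidence, each one-unit increase in residual sugar is associated with a change of between -0.195 and -0.082 points in wine quality rating.

(-0.195, -0.082)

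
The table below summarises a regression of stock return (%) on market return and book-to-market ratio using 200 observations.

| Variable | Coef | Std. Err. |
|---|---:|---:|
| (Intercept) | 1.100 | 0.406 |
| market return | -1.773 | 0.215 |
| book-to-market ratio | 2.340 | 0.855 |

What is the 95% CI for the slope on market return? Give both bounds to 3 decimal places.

Read off: b = -1.773, SE = 0.215 for market return.
df = n − k − 1 = 200 − 2 − 1 = 197.
t* = t_{0.025, 197} = 1.972079.
Margin = t* × SE = 1.972079 × 0.215 = 0.42400.
CI: -1.773 ± 0.42400 → (-2.197, -1.349).

(-2.197, -1.349)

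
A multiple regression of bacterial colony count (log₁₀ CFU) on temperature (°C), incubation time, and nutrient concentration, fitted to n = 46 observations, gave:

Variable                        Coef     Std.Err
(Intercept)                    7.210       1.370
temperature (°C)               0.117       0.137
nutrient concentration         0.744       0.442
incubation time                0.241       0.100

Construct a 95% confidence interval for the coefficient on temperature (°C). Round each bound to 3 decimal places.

(-0.159, 0.393)

Read off: b = 0.117, SE = 0.137 for temperature (°C).
df = n − k − 1 = 46 − 3 − 1 = 42.
t* = t_{0.025, 42} = 2.018082.
Margin = t* × SE = 2.018082 × 0.137 = 0.27648.
CI: 0.117 ± 0.27648 → (-0.159, 0.393).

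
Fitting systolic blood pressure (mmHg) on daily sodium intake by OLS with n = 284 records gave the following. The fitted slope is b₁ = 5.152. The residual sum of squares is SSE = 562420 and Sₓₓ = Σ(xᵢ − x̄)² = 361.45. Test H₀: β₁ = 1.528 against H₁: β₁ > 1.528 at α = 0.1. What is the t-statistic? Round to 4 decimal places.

t = 1.5428

MSE = SSE/(n − 2) = 562420/282 = 1994.4.
SE(b₁) = √(MSE/Sₓₓ) = √(1994.4/361.45) = 2.34899.
t = (5.152 − 1.528) / 2.34899 = 1.5428.
df = n − 2 = 282.
One-sided p ≈ 0.0620, which is < 0.1, so reject H₀.
There is evidence that the true slope on daily sodium intake exceeds 1.528 mmHg per unit.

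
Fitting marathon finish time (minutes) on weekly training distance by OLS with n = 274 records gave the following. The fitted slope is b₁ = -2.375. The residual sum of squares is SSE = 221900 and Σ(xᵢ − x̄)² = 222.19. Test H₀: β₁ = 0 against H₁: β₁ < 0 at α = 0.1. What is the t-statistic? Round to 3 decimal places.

MSE = SSE/(n − 2) = 221900/272 = 815.809.
SE(b₁) = √(MSE/Sₓₓ) = √(815.809/222.19) = 1.91616.
t = -2.375 / 1.91616 = -1.239.
df = n − 2 = 272.
One-sided p ≈ 0.1081, which is ≥ 0.1, so fail to reject H₀.
The data do not give significant evidence that the true slope on weekly training distance is negative.

t = -1.239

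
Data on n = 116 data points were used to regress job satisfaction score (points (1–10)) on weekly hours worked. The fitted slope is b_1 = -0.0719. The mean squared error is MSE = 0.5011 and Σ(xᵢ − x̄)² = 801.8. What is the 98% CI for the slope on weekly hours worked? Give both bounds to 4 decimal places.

(-0.1309, -0.0129)

SE(b_1) = √(MSE/Sₓₓ) = √(0.5011/801.8) = 0.0249994.
df = n − 2 = 114.
t* = t_{0.01, 114} = 2.359504.
Margin = t* × SE = 2.359504 × 0.0249994 = 0.058986.
CI: -0.0719 ± 0.058986 → (-0.1309, -0.0129).
With 98% confidence, each one-unit increase in weekly hours worked is associated with a change of between -0.1309 and -0.0129 points (1–10) in job satisfaction score.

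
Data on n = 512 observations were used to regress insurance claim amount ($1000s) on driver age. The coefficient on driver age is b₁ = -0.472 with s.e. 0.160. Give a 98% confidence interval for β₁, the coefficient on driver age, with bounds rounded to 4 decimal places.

df = n − 2 = 512 − 2 = 510.
t* = t_{0.01, 510} = 2.333682.
Margin = t* × SE = 2.333682 × 0.160 = 0.373389.
CI: -0.472 ± 0.373389 → (-0.8454, -0.0986).
With 98% confidence, each one-unit increase in driver age is associated with a change of between -0.8454 and -0.0986 $1000s in insurance claim amount.

(-0.8454, -0.0986)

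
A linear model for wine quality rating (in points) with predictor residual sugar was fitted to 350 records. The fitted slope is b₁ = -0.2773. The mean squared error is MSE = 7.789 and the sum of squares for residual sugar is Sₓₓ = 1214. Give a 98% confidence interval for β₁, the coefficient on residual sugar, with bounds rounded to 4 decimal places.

(-0.4645, -0.0901)

SE(b₁) = √(MSE/Sₓₓ) = √(7.789/1214) = 0.0800998.
df = n − 2 = 348.
t* = t_{0.01, 348} = 2.337111.
Margin = t* × SE = 2.337111 × 0.0800998 = 0.187202.
CI: -0.2773 ± 0.187202 → (-0.4645, -0.0901).
With 98% confidence, each one-unit increase in residual sugar is associated with a change of between -0.4645 and -0.0901 points in wine quality rating.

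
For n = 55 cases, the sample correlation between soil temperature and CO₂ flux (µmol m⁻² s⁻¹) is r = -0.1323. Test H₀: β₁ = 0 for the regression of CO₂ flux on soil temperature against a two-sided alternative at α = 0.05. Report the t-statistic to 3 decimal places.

t = r·√(n − 2)/√(1 − r²) = -0.1323·√53/√0.982497 = -0.972.
df = n − 2 = 53.
Two-sided p ≈ 0.3356, which is ≥ 0.05, so fail to reject H₀.
The data do not give significant evidence of a linear association between soil temperature and CO₂ flux.

t = -0.972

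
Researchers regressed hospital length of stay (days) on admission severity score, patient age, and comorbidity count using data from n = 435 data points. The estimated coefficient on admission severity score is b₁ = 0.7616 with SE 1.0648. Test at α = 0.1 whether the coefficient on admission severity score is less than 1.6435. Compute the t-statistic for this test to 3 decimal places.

H₀: β₁ = 1.6435 vs H₁: β₁ < 1.6435.
t = (b₁ − β₁⁰)/SE = (0.7616 − 1.6435) / 1.0648 = -0.828.
df = n − k − 1 = 435 − 3 − 1 = 431.
One-sided p ≈ 0.2040, which is ≥ 0.1, so fail to reject H₀.
The data do not give significant evidence that the true slope on admission severity score is below 1.6435 days per unit, holding the other predictors fixed.

t = -0.828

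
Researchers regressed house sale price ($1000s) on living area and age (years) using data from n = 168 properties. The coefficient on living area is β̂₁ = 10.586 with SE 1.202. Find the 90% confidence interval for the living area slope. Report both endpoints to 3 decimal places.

(8.598, 12.574)

df = n − k − 1 = 168 − 2 − 1 = 165.
t* = t_{0.05, 165} = 1.654141.
Margin = t* × SE = 1.654141 × 1.202 = 1.98828.
CI: 10.586 ± 1.98828 → (8.598, 12.574).
With 90% confidence, each one-unit increase in living area is associated with a change of between 8.598 and 12.574 $1000s in house sale price, holding the other predictors fixed.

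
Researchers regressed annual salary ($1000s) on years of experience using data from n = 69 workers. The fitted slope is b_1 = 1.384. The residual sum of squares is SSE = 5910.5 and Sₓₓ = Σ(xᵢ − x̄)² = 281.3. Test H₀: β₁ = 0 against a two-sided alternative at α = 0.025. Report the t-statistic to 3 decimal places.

t = 2.471

MSE = SSE/(n − 2) = 5910.5/67 = 88.2164.
SE(b_1) = √(MSE/Sₓₓ) = √(88.2164/281.3) = 0.560002.
t = 1.384 / 0.560002 = 2.471.
df = n − 2 = 67.
Two-sided p ≈ 0.0160, which is < 0.025, so reject H₀.
There is evidence that years of experience is associated with annual salary.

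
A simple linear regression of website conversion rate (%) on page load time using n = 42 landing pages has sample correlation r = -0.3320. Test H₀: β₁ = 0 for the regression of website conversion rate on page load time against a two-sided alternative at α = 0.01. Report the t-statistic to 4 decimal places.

t = -2.2260

t = r·√(n − 2)/√(1 − r²) = -0.3320·√40/√0.889776 = -2.2260.
df = n − 2 = 40.
Two-sided p ≈ 0.0317, which is ≥ 0.01, so fail to reject H₀.
The data do not give significant evidence of a linear association between page load time and website conversion rate.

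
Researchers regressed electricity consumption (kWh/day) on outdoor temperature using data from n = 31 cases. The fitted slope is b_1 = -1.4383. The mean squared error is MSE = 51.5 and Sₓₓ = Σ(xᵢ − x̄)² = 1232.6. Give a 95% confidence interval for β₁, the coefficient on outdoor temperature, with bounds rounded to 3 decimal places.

SE(b_1) = √(MSE/Sₓₓ) = √(51.5/1232.6) = 0.204405.
df = n − 2 = 29.
t* = t_{0.025, 29} = 2.04523.
Margin = t* × SE = 2.04523 × 0.204405 = 0.41806.
CI: -1.4383 ± 0.41806 → (-1.856, -1.020).
With 95% confidence, each one-unit increase in outdoor temperature is associated with a change of between -1.856 and -1.020 kWh/day in electricity consumption.

(-1.856, -1.020)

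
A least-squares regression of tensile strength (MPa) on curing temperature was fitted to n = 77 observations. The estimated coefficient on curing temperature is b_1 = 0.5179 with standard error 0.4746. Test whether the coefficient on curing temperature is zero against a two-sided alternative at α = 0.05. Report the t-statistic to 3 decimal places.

H₀: β₁ = 0 vs H₁: β₁ ≠ 0.
t = (b_1 − β₁⁰)/SE = 0.5179 / 0.4746 = 1.091.
df = n − 2 = 77 − 2 = 75.
Two-sided p ≈ 0.2787, which is ≥ 0.05, so fail to reject H₀.
The data do not give significant evidence of an association between curing temperature and tensile strength.

t = 1.091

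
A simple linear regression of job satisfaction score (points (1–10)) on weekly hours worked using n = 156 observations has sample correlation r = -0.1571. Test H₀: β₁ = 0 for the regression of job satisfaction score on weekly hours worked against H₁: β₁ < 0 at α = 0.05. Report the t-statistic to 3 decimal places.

t = r·√(n − 2)/√(1 − r²) = -0.1571·√154/√0.97532 = -1.974.
df = n − 2 = 154.
One-sided p ≈ 0.0251, which is < 0.05, so reject H₀.
There is evidence of a linear association between weekly hours worked and job satisfaction score.

t = -1.974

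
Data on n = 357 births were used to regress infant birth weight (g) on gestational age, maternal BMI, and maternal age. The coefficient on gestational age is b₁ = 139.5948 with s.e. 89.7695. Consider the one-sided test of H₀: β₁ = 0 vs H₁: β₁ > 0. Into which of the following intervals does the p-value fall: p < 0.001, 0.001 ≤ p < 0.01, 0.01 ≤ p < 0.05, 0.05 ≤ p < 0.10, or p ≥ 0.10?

t = 139.5948 / 89.7695 = 1.555.
df = n − k − 1 = 357 − 3 − 1 = 353.
One-sided p = P(T_{353} > t) ≈ 0.0604.
So 0.05 ≤ p < 0.10.

0.05 ≤ p < 0.10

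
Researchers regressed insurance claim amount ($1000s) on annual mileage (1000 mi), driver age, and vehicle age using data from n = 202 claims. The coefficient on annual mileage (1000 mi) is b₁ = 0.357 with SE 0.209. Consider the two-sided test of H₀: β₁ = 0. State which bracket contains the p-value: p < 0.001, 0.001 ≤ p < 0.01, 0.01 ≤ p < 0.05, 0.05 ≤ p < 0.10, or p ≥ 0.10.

0.05 ≤ p < 0.10

t = 0.357 / 0.209 = 1.708.
df = n − k − 1 = 202 − 3 − 1 = 198.
Two-sided p = 2·P(T_{198} > |t|) ≈ 0.0892.
So 0.05 ≤ p < 0.10.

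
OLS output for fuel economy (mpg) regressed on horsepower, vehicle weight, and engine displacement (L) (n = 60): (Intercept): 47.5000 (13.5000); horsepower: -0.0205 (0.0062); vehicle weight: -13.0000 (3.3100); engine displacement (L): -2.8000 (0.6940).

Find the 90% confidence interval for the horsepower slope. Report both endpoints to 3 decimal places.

(-0.031, -0.010)

Read off: b = -0.0205, SE = 0.0062 for horsepower.
df = n − k − 1 = 60 − 3 − 1 = 56.
t* = t_{0.05, 56} = 1.672522.
Margin = t* × SE = 1.672522 × 0.0062 = 0.01037.
CI: -0.0205 ± 0.01037 → (-0.031, -0.010).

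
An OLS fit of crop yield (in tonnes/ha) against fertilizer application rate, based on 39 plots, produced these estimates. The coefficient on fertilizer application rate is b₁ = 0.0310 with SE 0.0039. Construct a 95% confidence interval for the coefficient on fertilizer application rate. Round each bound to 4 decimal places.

(0.0231, 0.0389)

df = n − 2 = 39 − 2 = 37.
t* = t_{0.025, 37} = 2.026192.
Margin = t* × SE = 2.026192 × 0.0039 = 0.007902.
CI: 0.0310 ± 0.007902 → (0.0231, 0.0389).
With 95% confidence, each one-unit increase in fertilizer application rate is associated with a change of between 0.0231 and 0.0389 tonnes/ha in crop yield.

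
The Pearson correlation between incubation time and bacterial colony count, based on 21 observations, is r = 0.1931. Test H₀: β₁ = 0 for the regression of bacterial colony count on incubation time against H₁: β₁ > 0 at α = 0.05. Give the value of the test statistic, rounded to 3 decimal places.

t = 0.858

t = r·√(n − 2)/√(1 − r²) = 0.1931·√19/√0.962712 = 0.858.
df = n − 2 = 19.
One-sided p ≈ 0.2008, which is ≥ 0.05, so fail to reject H₀.
The data do not give significant evidence of a linear association between incubation time and bacterial colony count.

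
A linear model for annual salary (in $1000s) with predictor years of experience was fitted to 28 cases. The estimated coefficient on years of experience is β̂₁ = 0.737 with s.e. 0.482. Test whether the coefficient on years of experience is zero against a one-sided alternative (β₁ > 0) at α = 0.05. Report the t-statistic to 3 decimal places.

H₀: β₁ = 0 vs H₁: β₁ > 0.
t = (β̂₁ − β₁⁰)/SE = 0.737 / 0.482 = 1.529.
df = n − 2 = 28 − 2 = 26.
One-sided p ≈ 0.0692, which is ≥ 0.05, so fail to reject H₀.
The data do not give significant evidence that the true slope on years of experience is positive.

t = 1.529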